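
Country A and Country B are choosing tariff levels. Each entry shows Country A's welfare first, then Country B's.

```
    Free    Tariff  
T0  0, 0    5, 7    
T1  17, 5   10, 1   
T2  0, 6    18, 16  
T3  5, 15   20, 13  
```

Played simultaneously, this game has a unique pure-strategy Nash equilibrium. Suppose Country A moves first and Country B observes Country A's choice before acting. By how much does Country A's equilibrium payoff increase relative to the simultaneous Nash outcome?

Backward induction with Country A moving first.
- T0: BR = Tariff, leader payoff 5.
- T1: BR = Free, leader payoff 17.
- T2: BR = Tariff, leader payoff 18.
- T3: BR = Free, leader payoff 5.
Maximizing over 5, 17, 18, 5, Country A chooses T2. Subgame-perfect outcome: (T2, Tariff) with payoffs (18, 16).
For the simultaneous game, intersect best replies.
Country A's best replies: Free→T1; Tariff→T3.
Country B's best replies: T0→Tariff; T1→Free; T2→Tariff; T3→Free.
Only (T1, Free) has each player best-responding; Nash payoffs (17, 5).
Country A's commitment gain: 18 − 17 = 1.

1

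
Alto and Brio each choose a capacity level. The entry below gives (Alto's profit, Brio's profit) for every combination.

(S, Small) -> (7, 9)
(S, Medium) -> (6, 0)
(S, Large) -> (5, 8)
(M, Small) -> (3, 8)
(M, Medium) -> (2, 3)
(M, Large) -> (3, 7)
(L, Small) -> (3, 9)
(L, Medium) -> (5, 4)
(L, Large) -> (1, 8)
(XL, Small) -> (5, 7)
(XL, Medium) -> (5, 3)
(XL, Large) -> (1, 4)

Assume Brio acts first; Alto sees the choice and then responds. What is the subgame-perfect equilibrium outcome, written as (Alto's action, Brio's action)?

(S, Small)

Work backward from Alto's decision.
- Small → Alto plays S (best of 7, 3, 3, 5); Brio gets 9.
- Medium → Alto plays S (best of 6, 2, 5, 5); Brio gets 0.
- Large → Alto plays S (best of 5, 3, 1, 1); Brio gets 8.
Brio's induced payoffs are 9, 0, 8, so Brio commits to Small. Subgame-perfect outcome: (S, Small) with payoffs (7, 9).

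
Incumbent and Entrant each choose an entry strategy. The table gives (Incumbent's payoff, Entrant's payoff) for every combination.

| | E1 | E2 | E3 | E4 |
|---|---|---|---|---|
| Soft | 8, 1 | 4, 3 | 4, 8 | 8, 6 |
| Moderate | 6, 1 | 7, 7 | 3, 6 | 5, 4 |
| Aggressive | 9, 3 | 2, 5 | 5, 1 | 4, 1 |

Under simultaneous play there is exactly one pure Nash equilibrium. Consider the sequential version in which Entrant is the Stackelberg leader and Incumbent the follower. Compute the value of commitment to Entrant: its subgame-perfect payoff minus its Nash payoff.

0

Work backward from Incumbent's decision.
- E1 → Incumbent plays Aggressive (best of 8, 6, 9); Entrant gets 3.
- E2 → Incumbent plays Moderate (best of 4, 7, 2); Entrant gets 7.
- E3 → Incumbent plays Aggressive (best of 4, 3, 5); Entrant gets 1.
- E4 → Incumbent plays Soft (best of 8, 5, 4); Entrant gets 6.
Entrant's induced payoffs are 3, 7, 1, 6, so Entrant commits to E2. Subgame-perfect outcome: (Moderate, E2) with payoffs (7, 7).
Under simultaneous play:
Incumbent's best replies: E1→Aggressive; E2→Moderate; E3→Aggressive; E4→Soft.
Entrant's best replies: Soft→E3; Moderate→E2; Aggressive→E2.
Only (Moderate, E2) has each player best-responding; Nash payoffs (7, 7).
Entrant's commitment gain: 7 − 7 = 0.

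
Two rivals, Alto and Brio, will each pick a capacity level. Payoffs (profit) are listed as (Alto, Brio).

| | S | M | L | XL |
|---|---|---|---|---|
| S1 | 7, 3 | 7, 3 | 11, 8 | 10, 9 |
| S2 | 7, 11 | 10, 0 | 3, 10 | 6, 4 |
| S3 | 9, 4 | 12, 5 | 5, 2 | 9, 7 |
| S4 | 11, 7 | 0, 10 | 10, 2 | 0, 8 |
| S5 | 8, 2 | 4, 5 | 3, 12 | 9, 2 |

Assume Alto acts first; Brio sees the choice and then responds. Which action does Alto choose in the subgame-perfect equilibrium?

Work backward from Brio's decision.
- S1: Brio compares 3, 3, 8, 9 and picks XL; Alto would get 10.
- S2: Brio compares 11, 0, 10, 4 and picks S; Alto would get 7.
- S3: Brio compares 4, 5, 2, 7 and picks XL; Alto would get 9.
- S4: Brio compares 7, 10, 2, 8 and picks M; Alto would get 0.
- S5: Brio compares 2, 5, 12, 2 and picks L; Alto would get 3.
Among 10, 7, 9, 0, 3, the best is 10 at S1. Subgame-perfect outcome: (S1, XL) with payoffs (10, 9).

S1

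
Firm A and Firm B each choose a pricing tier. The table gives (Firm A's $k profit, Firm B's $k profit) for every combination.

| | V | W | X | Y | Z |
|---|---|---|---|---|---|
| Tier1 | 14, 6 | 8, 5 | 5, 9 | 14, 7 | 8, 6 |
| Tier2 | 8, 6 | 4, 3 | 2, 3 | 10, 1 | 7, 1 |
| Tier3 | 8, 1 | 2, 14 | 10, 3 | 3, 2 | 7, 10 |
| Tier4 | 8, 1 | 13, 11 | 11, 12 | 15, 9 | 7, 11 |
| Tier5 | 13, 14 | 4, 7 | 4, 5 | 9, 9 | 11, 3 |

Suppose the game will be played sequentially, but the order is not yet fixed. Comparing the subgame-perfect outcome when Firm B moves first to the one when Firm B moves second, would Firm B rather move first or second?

If Firm A leads: Firm B's best replies are Tier1→X, Tier2→V, Tier3→W, Tier4→X, Tier5→V; Firm A's induced payoffs 5, 8, 2, 11, 13; outcome (Tier5, V), payoffs (13, 14).
If Firm B leads: Firm A's best replies are V→Tier1, W→Tier4, X→Tier4, Y→Tier4, Z→Tier5; Firm B's induced payoffs 6, 11, 12, 9, 3; outcome (Tier4, X), payoffs (11, 12).
Firm B gets 12 moving first and 14 moving second, so Firm B prefers to move second.

second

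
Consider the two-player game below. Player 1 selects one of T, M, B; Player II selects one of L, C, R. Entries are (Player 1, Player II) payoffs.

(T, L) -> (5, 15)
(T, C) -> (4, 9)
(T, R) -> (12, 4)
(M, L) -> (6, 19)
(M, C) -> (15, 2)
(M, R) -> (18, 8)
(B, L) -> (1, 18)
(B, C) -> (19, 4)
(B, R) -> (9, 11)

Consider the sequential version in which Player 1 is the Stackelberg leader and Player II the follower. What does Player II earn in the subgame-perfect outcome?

Backward induction with Player 1 moving first.
- T: BR = L, leader payoff 5.
- M: BR = L, leader payoff 6.
- B: BR = L, leader payoff 1.
Maximizing over 5, 6, 1, Player 1 chooses M. Subgame-perfect outcome: (M, L) with payoffs (6, 19).

19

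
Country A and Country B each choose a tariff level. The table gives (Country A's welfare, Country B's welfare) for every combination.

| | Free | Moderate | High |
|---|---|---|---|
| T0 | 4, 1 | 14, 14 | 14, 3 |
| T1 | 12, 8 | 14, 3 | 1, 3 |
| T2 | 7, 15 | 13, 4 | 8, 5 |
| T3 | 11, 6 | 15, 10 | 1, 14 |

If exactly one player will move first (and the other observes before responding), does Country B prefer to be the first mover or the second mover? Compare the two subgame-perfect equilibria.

second

If Country A leads: Country B's best replies are T0→Moderate, T1→Free, T2→Free, T3→High; Country A's induced payoffs 14, 12, 7, 1; outcome (T0, Moderate), payoffs (14, 14).
If Country B leads: Country A's best replies are Free→T1, Moderate→T3, High→T0; Country B's induced payoffs 8, 10, 3; outcome (T3, Moderate), payoffs (15, 10).
Country B gets 10 moving first and 14 moving second, so Country B prefers to move second.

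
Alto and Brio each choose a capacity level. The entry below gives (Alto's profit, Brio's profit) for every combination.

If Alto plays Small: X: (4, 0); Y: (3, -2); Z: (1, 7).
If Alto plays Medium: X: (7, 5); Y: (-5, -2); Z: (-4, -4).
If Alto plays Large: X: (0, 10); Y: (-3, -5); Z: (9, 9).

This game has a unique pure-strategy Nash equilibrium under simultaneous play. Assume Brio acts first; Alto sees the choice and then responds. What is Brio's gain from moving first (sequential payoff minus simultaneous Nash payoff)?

Solve by backward induction (Brio leads).
- X → Alto plays Medium (best of 4, 7, 0); Brio gets 5.
- Y → Alto plays Small (best of 3, -5, -3); Brio gets -2.
- Z → Alto plays Large (best of 1, -4, 9); Brio gets 9.
Maximizing over 5, -2, 9, Brio chooses Z. Subgame-perfect outcome: (Large, Z) with payoffs (9, 9).
Now find the simultaneous Nash equilibrium.
Alto's best replies: X→Medium; Y→Small; Z→Large.
Brio's best replies: Small→Z; Medium→X; Large→X.
The unique mutual best reply is (Medium, X), giving (7, 5).
Brio's commitment gain: 9 − 5 = 4.

4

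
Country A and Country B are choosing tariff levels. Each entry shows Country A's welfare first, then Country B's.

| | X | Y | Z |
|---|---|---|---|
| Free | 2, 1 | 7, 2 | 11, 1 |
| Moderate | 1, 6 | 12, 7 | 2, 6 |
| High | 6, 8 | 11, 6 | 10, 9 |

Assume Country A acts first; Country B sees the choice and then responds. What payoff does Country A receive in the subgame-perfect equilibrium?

12

Solve by backward induction (Country A leads).
- Free: BR = Y, leader payoff 7.
- Moderate: BR = Y, leader payoff 12.
- High: BR = Z, leader payoff 10.
Among 7, 12, 10, the best is 12 at Moderate. Subgame-perfect outcome: (Moderate, Y) with payoffs (12, 7).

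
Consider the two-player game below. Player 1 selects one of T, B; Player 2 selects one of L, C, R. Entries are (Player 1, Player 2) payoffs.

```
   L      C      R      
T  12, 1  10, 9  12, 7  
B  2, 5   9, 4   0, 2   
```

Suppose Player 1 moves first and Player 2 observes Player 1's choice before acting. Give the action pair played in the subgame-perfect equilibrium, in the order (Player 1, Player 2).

(T, C)

Player 2 best-responds to each possible Player 1 move:
- T: BR = C, leader payoff 10.
- B: BR = L, leader payoff 2.
Among 10, 2, the best is 10 at T. Subgame-perfect outcome: (T, C) with payoffs (10, 9).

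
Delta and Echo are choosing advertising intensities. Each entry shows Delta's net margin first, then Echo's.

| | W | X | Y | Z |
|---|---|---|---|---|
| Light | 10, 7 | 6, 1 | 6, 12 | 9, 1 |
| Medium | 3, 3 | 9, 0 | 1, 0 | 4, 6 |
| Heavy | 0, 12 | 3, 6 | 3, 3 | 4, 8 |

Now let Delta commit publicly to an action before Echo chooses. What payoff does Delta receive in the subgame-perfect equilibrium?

Echo best-responds to each possible Delta move:
- Light → Echo plays Y (best of 7, 1, 12, 1); Delta gets 6.
- Medium → Echo plays Z (best of 3, 0, 0, 6); Delta gets 4.
- Heavy → Echo plays W (best of 12, 6, 3, 8); Delta gets 0.
Delta's induced payoffs are 6, 4, 0, so Delta commits to Light. Subgame-perfect outcome: (Light, Y) with payoffs (6, 12).

6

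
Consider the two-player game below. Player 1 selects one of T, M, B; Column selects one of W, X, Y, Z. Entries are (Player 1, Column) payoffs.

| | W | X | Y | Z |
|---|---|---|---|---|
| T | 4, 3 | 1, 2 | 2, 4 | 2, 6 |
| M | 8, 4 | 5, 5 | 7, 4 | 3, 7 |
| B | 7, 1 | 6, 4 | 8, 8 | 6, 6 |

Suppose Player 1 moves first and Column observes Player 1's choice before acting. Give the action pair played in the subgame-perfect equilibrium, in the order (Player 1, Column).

Column best-responds to each possible Player 1 move:
- T: BR = Z, leader payoff 2.
- M: BR = Z, leader payoff 3.
- B: BR = Y, leader payoff 8.
Player 1's induced payoffs are 2, 3, 8, so Player 1 commits to B. Subgame-perfect outcome: (B, Y) with payoffs (8, 8).

(B, Y)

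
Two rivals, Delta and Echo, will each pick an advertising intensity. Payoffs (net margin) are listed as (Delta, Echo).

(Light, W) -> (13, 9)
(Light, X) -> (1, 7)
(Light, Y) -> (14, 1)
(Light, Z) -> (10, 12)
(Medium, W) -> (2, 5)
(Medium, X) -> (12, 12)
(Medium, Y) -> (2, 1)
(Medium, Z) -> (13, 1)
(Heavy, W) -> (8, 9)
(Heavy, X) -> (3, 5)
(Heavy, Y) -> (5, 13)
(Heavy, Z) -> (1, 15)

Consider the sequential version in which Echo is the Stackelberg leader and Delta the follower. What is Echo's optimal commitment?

Backward induction with Echo moving first.
- W: Delta compares 13, 2, 8 and picks Light; Echo would get 9.
- X: Delta compares 1, 12, 3 and picks Medium; Echo would get 12.
- Y: Delta compares 14, 2, 5 and picks Light; Echo would get 1.
- Z: Delta compares 10, 13, 1 and picks Medium; Echo would get 1.
Maximizing over 9, 12, 1, 1, Echo chooses X. Subgame-perfect outcome: (Medium, X) with payoffs (12, 12).

X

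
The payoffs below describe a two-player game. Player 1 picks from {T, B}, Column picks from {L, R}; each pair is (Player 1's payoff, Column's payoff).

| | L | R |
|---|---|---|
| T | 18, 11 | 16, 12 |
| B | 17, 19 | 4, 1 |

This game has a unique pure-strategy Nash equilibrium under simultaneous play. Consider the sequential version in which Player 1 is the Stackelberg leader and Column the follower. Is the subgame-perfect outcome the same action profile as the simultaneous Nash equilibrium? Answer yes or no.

no

Solve by backward induction (Player 1 leads).
- T → Column plays R (best of 11, 12); Player 1 gets 16.
- B → Column plays L (best of 19, 1); Player 1 gets 17.
Player 1's induced payoffs are 16, 17, so Player 1 commits to B. Subgame-perfect outcome: (B, L) with payoffs (17, 19).
For the simultaneous game, intersect best replies.
Player 1's best replies: L→T; R→T.
Column's best replies: T→R; B→L.
Only (T, R) has each player best-responding; Nash payoffs (16, 12).
Sequential outcome (B, L) differs from the Nash profile (T, R).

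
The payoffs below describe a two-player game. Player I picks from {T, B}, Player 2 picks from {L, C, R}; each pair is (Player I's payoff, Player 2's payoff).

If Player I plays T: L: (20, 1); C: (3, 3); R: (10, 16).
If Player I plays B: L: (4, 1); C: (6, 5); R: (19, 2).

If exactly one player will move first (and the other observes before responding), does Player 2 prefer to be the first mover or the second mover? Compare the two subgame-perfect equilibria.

If Player I leads: Player 2's best replies are T→R, B→C; Player I's induced payoffs 10, 6; outcome (T, R), payoffs (10, 16).
If Player 2 leads: Player I's best replies are L→T, C→B, R→B; Player 2's induced payoffs 1, 5, 2; outcome (B, C), payoffs (6, 5).
Player 2 gets 5 moving first and 16 moving second, so Player 2 prefers to move second.

second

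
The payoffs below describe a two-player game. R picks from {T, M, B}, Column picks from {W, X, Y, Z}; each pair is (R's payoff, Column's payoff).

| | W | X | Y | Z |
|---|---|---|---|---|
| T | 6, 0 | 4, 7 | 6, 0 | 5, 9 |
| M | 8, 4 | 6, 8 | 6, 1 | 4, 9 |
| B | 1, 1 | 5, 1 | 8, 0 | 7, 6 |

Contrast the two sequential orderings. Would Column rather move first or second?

first

If R leads: Column's best replies are T→Z, M→Z, B→Z; R's induced payoffs 5, 4, 7; outcome (B, Z), payoffs (7, 6).
If Column leads: R's best replies are W→M, X→M, Y→B, Z→B; Column's induced payoffs 4, 8, 0, 6; outcome (M, X), payoffs (6, 8).
Column gets 8 moving first and 6 moving second, so Column prefers to move first.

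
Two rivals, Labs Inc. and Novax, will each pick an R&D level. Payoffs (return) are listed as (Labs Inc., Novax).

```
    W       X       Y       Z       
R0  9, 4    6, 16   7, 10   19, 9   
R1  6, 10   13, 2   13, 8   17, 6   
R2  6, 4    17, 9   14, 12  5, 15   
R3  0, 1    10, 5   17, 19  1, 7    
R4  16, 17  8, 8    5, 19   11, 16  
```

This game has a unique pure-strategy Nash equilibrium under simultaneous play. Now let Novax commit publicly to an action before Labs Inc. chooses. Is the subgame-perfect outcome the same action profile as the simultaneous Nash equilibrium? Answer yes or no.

Labs Inc. best-responds to each possible Novax move:
- W: BR = R4, leader payoff 17.
- X: BR = R2, leader payoff 9.
- Y: BR = R3, leader payoff 19.
- Z: BR = R0, leader payoff 9.
Maximizing over 17, 9, 19, 9, Novax chooses Y. Subgame-perfect outcome: (R3, Y) with payoffs (17, 19).
Under simultaneous play:
Labs Inc.'s best replies: W→R4; X→R2; Y→R3; Z→R0.
Novax's best replies: R0→X; R1→W; R2→Z; R3→Y; R4→Y.
The unique mutual best reply is (R3, Y), giving (17, 19).
Sequential outcome (R3, Y) coincides with the Nash profile (R3, Y).

yes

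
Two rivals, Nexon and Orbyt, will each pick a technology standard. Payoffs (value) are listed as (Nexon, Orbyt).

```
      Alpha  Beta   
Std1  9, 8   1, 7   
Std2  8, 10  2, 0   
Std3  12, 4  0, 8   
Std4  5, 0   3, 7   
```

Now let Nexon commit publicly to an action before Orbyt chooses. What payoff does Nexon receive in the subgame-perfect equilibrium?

9

Orbyt best-responds to each possible Nexon move:
- Std1 → Orbyt plays Alpha (best of 8, 7); Nexon gets 9.
- Std2 → Orbyt plays Alpha (best of 10, 0); Nexon gets 8.
- Std3 → Orbyt plays Beta (best of 4, 8); Nexon gets 0.
- Std4 → Orbyt plays Beta (best of 0, 7); Nexon gets 3.
Among 9, 8, 0, 3, the best is 9 at Std1. Subgame-perfect outcome: (Std1, Alpha) with payoffs (9, 8).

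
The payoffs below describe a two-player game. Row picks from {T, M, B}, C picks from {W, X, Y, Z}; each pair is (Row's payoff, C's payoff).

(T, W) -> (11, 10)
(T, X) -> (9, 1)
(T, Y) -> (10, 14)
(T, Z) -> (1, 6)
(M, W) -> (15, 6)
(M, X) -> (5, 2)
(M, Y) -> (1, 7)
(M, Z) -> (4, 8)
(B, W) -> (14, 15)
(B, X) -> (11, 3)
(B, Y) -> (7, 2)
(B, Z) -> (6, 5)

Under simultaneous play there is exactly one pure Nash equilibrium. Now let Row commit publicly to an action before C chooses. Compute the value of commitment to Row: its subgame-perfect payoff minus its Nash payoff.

4

Work backward from C's decision.
- T: BR = Y, leader payoff 10.
- M: BR = Z, leader payoff 4.
- B: BR = W, leader payoff 14.
Maximizing over 10, 4, 14, Row chooses B. Subgame-perfect outcome: (B, W) with payoffs (14, 15).
Under simultaneous play:
Row's best replies: W→M; X→B; Y→T; Z→B.
C's best replies: T→Y; M→Z; B→W.
The unique mutual best reply is (T, Y), giving (10, 14).
Row's commitment gain: 14 − 10 = 4.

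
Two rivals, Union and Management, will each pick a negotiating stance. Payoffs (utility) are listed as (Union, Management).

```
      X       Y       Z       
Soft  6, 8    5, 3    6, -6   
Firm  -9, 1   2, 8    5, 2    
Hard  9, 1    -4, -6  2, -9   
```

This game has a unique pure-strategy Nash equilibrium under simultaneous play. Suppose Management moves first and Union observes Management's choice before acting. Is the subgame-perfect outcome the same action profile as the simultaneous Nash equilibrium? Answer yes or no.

Solve by backward induction (Management leads).
- X → Union plays Hard (best of 6, -9, 9); Management gets 1.
- Y → Union plays Soft (best of 5, 2, -4); Management gets 3.
- Z → Union plays Soft (best of 6, 5, 2); Management gets -6.
Maximizing over 1, 3, -6, Management chooses Y. Subgame-perfect outcome: (Soft, Y) with payoffs (5, 3).
Now find the simultaneous Nash equilibrium.
Union's best replies: X→Hard; Y→Soft; Z→Soft.
Management's best replies: Soft→X; Firm→Y; Hard→X.
Only (Hard, X) has each player best-responding; Nash payoffs (9, 1).
Sequential outcome (Soft, Y) differs from the Nash profile (Hard, X).

no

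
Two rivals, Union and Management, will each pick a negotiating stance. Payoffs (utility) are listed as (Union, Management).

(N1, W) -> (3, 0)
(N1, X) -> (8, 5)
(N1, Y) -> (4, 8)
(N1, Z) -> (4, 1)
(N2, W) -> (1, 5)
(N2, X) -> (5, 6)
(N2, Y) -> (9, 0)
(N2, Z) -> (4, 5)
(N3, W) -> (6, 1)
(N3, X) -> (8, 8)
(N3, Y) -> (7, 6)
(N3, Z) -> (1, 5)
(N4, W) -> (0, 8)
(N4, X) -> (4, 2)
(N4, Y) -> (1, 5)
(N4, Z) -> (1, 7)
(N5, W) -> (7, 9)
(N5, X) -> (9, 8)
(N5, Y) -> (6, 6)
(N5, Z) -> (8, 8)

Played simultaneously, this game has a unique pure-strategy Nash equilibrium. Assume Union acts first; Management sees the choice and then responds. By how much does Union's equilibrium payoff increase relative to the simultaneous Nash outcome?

1

Management best-responds to each possible Union move:
- N1: BR = Y, leader payoff 4.
- N2: BR = X, leader payoff 5.
- N3: BR = X, leader payoff 8.
- N4: BR = W, leader payoff 0.
- N5: BR = W, leader payoff 7.
Maximizing over 4, 5, 8, 0, 7, Union chooses N3. Subgame-perfect outcome: (N3, X) with payoffs (8, 8).
For the simultaneous game, intersect best replies.
Union's best replies: W→N5; X→N5; Y→N2; Z→N5.
Management's best replies: N1→Y; N2→X; N3→X; N4→W; N5→W.
The unique mutual best reply is (N5, W), giving (7, 9).
Union's commitment gain: 8 − 7 = 1.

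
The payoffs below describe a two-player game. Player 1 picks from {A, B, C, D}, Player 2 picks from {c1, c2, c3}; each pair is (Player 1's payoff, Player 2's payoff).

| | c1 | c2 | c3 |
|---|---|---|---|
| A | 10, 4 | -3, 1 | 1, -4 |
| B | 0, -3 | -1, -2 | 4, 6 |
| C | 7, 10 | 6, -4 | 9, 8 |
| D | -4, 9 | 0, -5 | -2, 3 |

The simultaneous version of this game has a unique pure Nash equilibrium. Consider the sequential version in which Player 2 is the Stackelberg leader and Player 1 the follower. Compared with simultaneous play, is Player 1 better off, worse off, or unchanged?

worse off

Solve by backward induction (Player 2 leads).
- c1: BR = A, leader payoff 4.
- c2: BR = C, leader payoff -4.
- c3: BR = C, leader payoff 8.
Among 4, -4, 8, the best is 8 at c3. Subgame-perfect outcome: (C, c3) with payoffs (9, 8).
Now find the simultaneous Nash equilibrium.
Player 1's best replies: c1→A; c2→C; c3→C.
Player 2's best replies: A→c1; B→c3; C→c1; D→c1.
The unique mutual best reply is (A, c1), giving (10, 4).
Player 1 earns 9 sequentially versus 10 at the Nash outcome: worse off.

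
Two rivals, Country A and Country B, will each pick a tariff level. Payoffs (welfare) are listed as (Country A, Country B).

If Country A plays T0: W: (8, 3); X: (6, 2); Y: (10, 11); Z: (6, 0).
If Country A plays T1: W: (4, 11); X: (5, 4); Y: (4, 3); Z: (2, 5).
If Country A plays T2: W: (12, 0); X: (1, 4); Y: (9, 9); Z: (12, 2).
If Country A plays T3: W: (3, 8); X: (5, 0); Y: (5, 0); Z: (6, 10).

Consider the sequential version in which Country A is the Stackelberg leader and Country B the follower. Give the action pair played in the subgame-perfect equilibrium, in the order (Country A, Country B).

(T0, Y)

Country B best-responds to each possible Country A move:
- T0: Country B compares 3, 2, 11, 0 and picks Y; Country A would get 10.
- T1: Country B compares 11, 4, 3, 5 and picks W; Country A would get 4.
- T2: Country B compares 0, 4, 9, 2 and picks Y; Country A would get 9.
- T3: Country B compares 8, 0, 0, 10 and picks Z; Country A would get 6.
Among 10, 4, 9, 6, the best is 10 at T0. Subgame-perfect outcome: (T0, Y) with payoffs (10, 11).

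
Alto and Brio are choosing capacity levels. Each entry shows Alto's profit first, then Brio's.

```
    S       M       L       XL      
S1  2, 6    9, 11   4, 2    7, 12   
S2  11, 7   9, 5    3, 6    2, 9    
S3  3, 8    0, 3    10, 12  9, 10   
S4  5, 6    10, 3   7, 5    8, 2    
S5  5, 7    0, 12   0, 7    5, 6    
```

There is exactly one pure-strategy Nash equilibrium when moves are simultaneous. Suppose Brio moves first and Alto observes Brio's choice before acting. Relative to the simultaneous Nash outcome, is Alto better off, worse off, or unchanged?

unchanged

Solve by backward induction (Brio leads).
- S: Alto compares 2, 11, 3, 5, 5 and picks S2; Brio would get 7.
- M: Alto compares 9, 9, 0, 10, 0 and picks S4; Brio would get 3.
- L: Alto compares 4, 3, 10, 7, 0 and picks S3; Brio would get 12.
- XL: Alto compares 7, 2, 9, 8, 5 and picks S3; Brio would get 10.
Brio's induced payoffs are 7, 3, 12, 10, so Brio commits to L. Subgame-perfect outcome: (S3, L) with payoffs (10, 12).
For the simultaneous game, intersect best replies.
Alto's best replies: S→S2; M→S4; L→S3; XL→S3.
Brio's best replies: S1→XL; S2→XL; S3→L; S4→S; S5→M.
Only (S3, L) has each player best-responding; Nash payoffs (10, 12).
Alto earns 10 sequentially versus 10 at the Nash outcome: unchanged.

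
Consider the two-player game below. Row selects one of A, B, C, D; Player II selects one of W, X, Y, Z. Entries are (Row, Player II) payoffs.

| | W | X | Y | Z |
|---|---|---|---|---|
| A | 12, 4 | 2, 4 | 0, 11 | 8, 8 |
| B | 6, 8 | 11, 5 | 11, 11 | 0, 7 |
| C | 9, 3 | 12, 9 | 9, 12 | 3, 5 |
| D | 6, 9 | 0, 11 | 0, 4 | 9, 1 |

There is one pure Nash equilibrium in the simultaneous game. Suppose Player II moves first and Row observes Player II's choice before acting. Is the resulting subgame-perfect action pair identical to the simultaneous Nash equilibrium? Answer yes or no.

Backward induction with Player II moving first.
- W → Row plays A (best of 12, 6, 9, 6); Player II gets 4.
- X → Row plays C (best of 2, 11, 12, 0); Player II gets 9.
- Y → Row plays B (best of 0, 11, 9, 0); Player II gets 11.
- Z → Row plays D (best of 8, 0, 3, 9); Player II gets 1.
Player II's induced payoffs are 4, 9, 11, 1, so Player II commits to Y. Subgame-perfect outcome: (B, Y) with payoffs (11, 11).
Under simultaneous play:
Row's best replies: W→A; X→C; Y→B; Z→D.
Player II's best replies: A→Y; B→Y; C→Y; D→X.
Only (B, Y) has each player best-responding; Nash payoffs (11, 11).
Sequential outcome (B, Y) coincides with the Nash profile (B, Y).

yes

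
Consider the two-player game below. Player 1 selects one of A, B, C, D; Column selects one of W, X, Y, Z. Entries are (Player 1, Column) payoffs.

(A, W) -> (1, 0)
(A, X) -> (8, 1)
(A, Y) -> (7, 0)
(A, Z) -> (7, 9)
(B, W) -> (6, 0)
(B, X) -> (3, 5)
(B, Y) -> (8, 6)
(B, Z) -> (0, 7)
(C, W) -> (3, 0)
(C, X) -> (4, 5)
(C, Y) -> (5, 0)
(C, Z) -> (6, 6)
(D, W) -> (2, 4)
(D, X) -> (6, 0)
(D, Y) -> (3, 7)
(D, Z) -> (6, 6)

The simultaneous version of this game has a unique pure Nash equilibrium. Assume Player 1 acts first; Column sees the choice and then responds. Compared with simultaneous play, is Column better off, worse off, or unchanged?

unchanged

Backward induction with Player 1 moving first.
- A → Column plays Z (best of 0, 1, 0, 9); Player 1 gets 7.
- B → Column plays Z (best of 0, 5, 6, 7); Player 1 gets 0.
- C → Column plays Z (best of 0, 5, 0, 6); Player 1 gets 6.
- D → Column plays Y (best of 4, 0, 7, 6); Player 1 gets 3.
Among 7, 0, 6, 3, the best is 7 at A. Subgame-perfect outcome: (A, Z) with payoffs (7, 9).
Now find the simultaneous Nash equilibrium.
Player 1's best replies: W→B; X→A; Y→B; Z→A.
Column's best replies: A→Z; B→Z; C→Z; D→Y.
Only (A, Z) has each player best-responding; Nash payoffs (7, 9).
Column earns 9 sequentially versus 9 at the Nash outcome: unchanged.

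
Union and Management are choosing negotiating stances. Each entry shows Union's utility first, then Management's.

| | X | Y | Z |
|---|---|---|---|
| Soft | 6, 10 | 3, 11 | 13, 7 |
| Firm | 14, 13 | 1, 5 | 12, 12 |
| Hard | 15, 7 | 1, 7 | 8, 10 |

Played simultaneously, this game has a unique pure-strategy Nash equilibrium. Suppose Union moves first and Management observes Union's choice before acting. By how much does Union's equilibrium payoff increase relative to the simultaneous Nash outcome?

11

Backward induction with Union moving first.
- Soft: Management compares 10, 11, 7 and picks Y; Union would get 3.
- Firm: Management compares 13, 5, 12 and picks X; Union would get 14.
- Hard: Management compares 7, 7, 10 and picks Z; Union would get 8.
Among 3, 14, 8, the best is 14 at Firm. Subgame-perfect outcome: (Firm, X) with payoffs (14, 13).
For the simultaneous game, intersect best replies.
Union's best replies: X→Hard; Y→Soft; Z→Soft.
Management's best replies: Soft→Y; Firm→X; Hard→Z.
The unique mutual best reply is (Soft, Y), giving (3, 11).
Union's commitment gain: 14 − 3 = 11.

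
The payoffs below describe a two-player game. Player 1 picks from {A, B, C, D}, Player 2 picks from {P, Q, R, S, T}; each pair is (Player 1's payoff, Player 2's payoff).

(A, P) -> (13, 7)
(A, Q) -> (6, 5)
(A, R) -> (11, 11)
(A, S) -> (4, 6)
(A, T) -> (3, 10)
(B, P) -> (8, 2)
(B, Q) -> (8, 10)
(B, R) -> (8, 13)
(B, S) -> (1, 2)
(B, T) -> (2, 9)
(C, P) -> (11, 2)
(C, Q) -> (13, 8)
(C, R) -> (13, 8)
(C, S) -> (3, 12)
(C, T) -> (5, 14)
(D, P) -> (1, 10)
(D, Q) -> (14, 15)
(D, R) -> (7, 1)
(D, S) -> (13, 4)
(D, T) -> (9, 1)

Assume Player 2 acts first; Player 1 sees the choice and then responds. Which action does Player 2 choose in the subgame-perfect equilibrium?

Player 1 best-responds to each possible Player 2 move:
- P: Player 1 compares 13, 8, 11, 1 and picks A; Player 2 would get 7.
- Q: Player 1 compares 6, 8, 13, 14 and picks D; Player 2 would get 15.
- R: Player 1 compares 11, 8, 13, 7 and picks C; Player 2 would get 8.
- S: Player 1 compares 4, 1, 3, 13 and picks D; Player 2 would get 4.
- T: Player 1 compares 3, 2, 5, 9 and picks D; Player 2 would get 1.
Among 7, 15, 8, 4, 1, the best is 15 at Q. Subgame-perfect outcome: (D, Q) with payoffs (14, 15).

Q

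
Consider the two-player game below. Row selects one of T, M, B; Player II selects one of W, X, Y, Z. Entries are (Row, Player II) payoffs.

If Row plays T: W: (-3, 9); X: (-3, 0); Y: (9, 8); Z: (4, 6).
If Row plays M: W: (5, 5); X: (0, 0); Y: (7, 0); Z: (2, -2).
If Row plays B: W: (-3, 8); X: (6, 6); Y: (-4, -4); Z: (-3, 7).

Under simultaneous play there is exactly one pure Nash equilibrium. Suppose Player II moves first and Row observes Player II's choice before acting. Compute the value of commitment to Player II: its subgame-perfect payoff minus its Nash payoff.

Row best-responds to each possible Player II move:
- W: BR = M, leader payoff 5.
- X: BR = B, leader payoff 6.
- Y: BR = T, leader payoff 8.
- Z: BR = T, leader payoff 6.
Among 5, 6, 8, 6, the best is 8 at Y. Subgame-perfect outcome: (T, Y) with payoffs (9, 8).
Now find the simultaneous Nash equilibrium.
Row's best replies: W→M; X→B; Y→T; Z→T.
Player II's best replies: T→W; M→W; B→W.
Only (M, W) has each player best-responding; Nash payoffs (5, 5).
Player II's commitment gain: 8 − 5 = 3.

3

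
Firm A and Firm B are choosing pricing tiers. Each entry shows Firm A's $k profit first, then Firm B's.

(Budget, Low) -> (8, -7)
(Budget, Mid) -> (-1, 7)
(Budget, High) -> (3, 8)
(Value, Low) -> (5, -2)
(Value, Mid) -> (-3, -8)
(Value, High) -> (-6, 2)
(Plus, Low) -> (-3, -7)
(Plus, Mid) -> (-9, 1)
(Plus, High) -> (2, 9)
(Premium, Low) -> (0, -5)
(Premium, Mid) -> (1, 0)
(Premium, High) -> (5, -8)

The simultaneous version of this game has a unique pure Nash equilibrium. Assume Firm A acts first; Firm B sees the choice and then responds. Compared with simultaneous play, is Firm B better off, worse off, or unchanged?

Solve by backward induction (Firm A leads).
- Budget: Firm B compares -7, 7, 8 and picks High; Firm A would get 3.
- Value: Firm B compares -2, -8, 2 and picks High; Firm A would get -6.
- Plus: Firm B compares -7, 1, 9 and picks High; Firm A would get 2.
- Premium: Firm B compares -5, 0, -8 and picks Mid; Firm A would get 1.
Maximizing over 3, -6, 2, 1, Firm A chooses Budget. Subgame-perfect outcome: (Budget, High) with payoffs (3, 8).
For the simultaneous game, intersect best replies.
Firm A's best replies: Low→Budget; Mid→Premium; High→Premium.
Firm B's best replies: Budget→High; Value→High; Plus→High; Premium→Mid.
Only (Premium, Mid) has each player best-responding; Nash payoffs (1, 0).
Firm B earns 8 sequentially versus 0 at the Nash outcome: better off.

better off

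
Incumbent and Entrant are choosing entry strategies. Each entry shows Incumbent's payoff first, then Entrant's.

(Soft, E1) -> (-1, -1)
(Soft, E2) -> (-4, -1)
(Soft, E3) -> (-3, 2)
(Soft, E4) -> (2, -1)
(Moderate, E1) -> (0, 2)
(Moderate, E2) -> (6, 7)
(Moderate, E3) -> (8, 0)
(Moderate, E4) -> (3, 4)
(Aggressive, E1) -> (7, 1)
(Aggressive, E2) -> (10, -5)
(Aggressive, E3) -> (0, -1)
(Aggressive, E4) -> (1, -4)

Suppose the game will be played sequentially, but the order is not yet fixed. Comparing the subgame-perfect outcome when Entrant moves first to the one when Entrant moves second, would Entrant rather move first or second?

first

If Incumbent leads: Entrant's best replies are Soft→E3, Moderate→E2, Aggressive→E1; Incumbent's induced payoffs -3, 6, 7; outcome (Aggressive, E1), payoffs (7, 1).
If Entrant leads: Incumbent's best replies are E1→Aggressive, E2→Aggressive, E3→Moderate, E4→Moderate; Entrant's induced payoffs 1, -5, 0, 4; outcome (Moderate, E4), payoffs (3, 4).
Entrant gets 4 moving first and 1 moving second, so Entrant prefers to move first.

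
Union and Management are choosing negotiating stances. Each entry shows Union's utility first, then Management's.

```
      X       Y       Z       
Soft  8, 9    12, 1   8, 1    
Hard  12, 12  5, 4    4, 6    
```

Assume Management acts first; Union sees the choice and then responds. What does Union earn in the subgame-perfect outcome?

Work backward from Union's decision.
- X → Union plays Hard (best of 8, 12); Management gets 12.
- Y → Union plays Soft (best of 12, 5); Management gets 1.
- Z → Union plays Soft (best of 8, 4); Management gets 1.
Among 12, 1, 1, the best is 12 at X. Subgame-perfect outcome: (Hard, X) with payoffs (12, 12).

12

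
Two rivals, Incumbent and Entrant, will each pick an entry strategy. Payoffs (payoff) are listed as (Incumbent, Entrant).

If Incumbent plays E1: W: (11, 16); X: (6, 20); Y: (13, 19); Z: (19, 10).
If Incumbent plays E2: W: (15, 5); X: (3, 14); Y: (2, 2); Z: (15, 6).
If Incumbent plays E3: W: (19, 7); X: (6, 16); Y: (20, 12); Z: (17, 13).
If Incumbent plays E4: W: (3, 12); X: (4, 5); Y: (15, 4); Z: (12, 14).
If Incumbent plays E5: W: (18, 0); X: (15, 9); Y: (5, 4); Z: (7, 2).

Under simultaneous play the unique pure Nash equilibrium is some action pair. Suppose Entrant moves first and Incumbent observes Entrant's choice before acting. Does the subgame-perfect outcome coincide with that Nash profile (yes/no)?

Work backward from Incumbent's decision.
- W: Incumbent compares 11, 15, 19, 3, 18 and picks E3; Entrant would get 7.
- X: Incumbent compares 6, 3, 6, 4, 15 and picks E5; Entrant would get 9.
- Y: Incumbent compares 13, 2, 20, 15, 5 and picks E3; Entrant would get 12.
- Z: Incumbent compares 19, 15, 17, 12, 7 and picks E1; Entrant would get 10.
Maximizing over 7, 9, 12, 10, Entrant chooses Y. Subgame-perfect outcome: (E3, Y) with payoffs (20, 12).
For the simultaneous game, intersect best replies.
Incumbent's best replies: W→E3; X→E5; Y→E3; Z→E1.
Entrant's best replies: E1→X; E2→X; E3→X; E4→Z; E5→X.
Only (E5, X) has each player best-responding; Nash payoffs (15, 9).
Sequential outcome (E3, Y) differs from the Nash profile (E5, X).

no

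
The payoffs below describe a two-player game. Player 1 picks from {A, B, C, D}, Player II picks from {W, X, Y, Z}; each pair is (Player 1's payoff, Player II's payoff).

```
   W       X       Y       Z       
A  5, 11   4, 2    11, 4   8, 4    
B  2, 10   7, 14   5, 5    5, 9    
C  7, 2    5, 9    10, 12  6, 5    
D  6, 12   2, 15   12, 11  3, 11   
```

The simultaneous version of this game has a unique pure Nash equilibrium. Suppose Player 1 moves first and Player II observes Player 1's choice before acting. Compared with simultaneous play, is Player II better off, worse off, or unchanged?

worse off

Solve by backward induction (Player 1 leads).
- A: Player II compares 11, 2, 4, 4 and picks W; Player 1 would get 5.
- B: Player II compares 10, 14, 5, 9 and picks X; Player 1 would get 7.
- C: Player II compares 2, 9, 12, 5 and picks Y; Player 1 would get 10.
- D: Player II compares 12, 15, 11, 11 and picks X; Player 1 would get 2.
Player 1's induced payoffs are 5, 7, 10, 2, so Player 1 commits to C. Subgame-perfect outcome: (C, Y) with payoffs (10, 12).
Now find the simultaneous Nash equilibrium.
Player 1's best replies: W→C; X→B; Y→D; Z→A.
Player II's best replies: A→W; B→X; C→Y; D→X.
The unique mutual best reply is (B, X), giving (7, 14).
Player II earns 12 sequentially versus 14 at the Nash outcome: worse off.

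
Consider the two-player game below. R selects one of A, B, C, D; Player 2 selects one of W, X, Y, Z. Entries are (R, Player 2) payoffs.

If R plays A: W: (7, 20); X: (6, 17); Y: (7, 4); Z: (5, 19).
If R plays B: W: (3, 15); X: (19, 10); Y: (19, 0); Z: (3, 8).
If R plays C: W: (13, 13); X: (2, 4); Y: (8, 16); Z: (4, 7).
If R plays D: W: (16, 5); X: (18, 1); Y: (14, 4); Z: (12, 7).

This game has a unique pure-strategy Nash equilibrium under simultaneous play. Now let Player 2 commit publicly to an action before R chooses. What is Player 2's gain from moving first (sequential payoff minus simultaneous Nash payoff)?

R best-responds to each possible Player 2 move:
- W: BR = D, leader payoff 5.
- X: BR = B, leader payoff 10.
- Y: BR = B, leader payoff 0.
- Z: BR = D, leader payoff 7.
Maximizing over 5, 10, 0, 7, Player 2 chooses X. Subgame-perfect outcome: (B, X) with payoffs (19, 10).
For the simultaneous game, intersect best replies.
R's best replies: W→D; X→B; Y→B; Z→D.
Player 2's best replies: A→W; B→W; C→Y; D→Z.
The unique mutual best reply is (D, Z), giving (12, 7).
Player 2's commitment gain: 10 − 7 = 3.

3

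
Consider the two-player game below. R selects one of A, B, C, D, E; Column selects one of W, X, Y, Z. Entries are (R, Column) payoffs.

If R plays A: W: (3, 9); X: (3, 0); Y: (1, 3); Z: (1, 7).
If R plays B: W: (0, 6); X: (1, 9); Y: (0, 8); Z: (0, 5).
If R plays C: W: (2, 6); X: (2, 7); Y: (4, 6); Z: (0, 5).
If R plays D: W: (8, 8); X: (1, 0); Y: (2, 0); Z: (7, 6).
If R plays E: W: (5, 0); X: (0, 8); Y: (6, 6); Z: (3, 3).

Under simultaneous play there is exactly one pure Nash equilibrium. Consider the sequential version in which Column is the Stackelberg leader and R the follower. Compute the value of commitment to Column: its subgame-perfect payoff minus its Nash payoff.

Backward induction with Column moving first.
- W: BR = D, leader payoff 8.
- X: BR = A, leader payoff 0.
- Y: BR = E, leader payoff 6.
- Z: BR = D, leader payoff 6.
Maximizing over 8, 0, 6, 6, Column chooses W. Subgame-perfect outcome: (D, W) with payoffs (8, 8).
Now find the simultaneous Nash equilibrium.
R's best replies: W→D; X→A; Y→E; Z→D.
Column's best replies: A→W; B→X; C→X; D→W; E→X.
The unique mutual best reply is (D, W), giving (8, 8).
Column's commitment gain: 8 − 8 = 0.

0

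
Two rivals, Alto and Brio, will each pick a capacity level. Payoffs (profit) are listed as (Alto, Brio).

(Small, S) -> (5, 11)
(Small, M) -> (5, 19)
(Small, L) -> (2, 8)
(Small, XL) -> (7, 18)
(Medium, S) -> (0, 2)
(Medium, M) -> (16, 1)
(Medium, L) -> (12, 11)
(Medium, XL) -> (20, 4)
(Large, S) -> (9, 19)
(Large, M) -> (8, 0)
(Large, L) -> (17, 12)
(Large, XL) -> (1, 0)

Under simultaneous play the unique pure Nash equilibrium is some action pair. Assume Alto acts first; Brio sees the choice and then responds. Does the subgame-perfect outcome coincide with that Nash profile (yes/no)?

Brio best-responds to each possible Alto move:
- Small: BR = M, leader payoff 5.
- Medium: BR = L, leader payoff 12.
- Large: BR = S, leader payoff 9.
Alto's induced payoffs are 5, 12, 9, so Alto commits to Medium. Subgame-perfect outcome: (Medium, L) with payoffs (12, 11).
For the simultaneous game, intersect best replies.
Alto's best replies: S→Large; M→Medium; L→Large; XL→Medium.
Brio's best replies: Small→M; Medium→L; Large→S.
The unique mutual best reply is (Large, S), giving (9, 19).
Sequential outcome (Medium, L) differs from the Nash profile (Large, S).

no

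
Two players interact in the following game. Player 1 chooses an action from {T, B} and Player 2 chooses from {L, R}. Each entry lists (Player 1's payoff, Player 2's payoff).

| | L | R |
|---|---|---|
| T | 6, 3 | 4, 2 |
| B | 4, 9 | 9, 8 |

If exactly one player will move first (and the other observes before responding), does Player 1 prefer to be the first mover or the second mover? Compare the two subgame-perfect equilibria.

second

If Player 1 leads: Player 2's best replies are T→L, B→L; Player 1's induced payoffs 6, 4; outcome (T, L), payoffs (6, 3).
If Player 2 leads: Player 1's best replies are L→T, R→B; Player 2's induced payoffs 3, 8; outcome (B, R), payoffs (9, 8).
Player 1 gets 6 moving first and 9 moving second, so Player 1 prefers to move second.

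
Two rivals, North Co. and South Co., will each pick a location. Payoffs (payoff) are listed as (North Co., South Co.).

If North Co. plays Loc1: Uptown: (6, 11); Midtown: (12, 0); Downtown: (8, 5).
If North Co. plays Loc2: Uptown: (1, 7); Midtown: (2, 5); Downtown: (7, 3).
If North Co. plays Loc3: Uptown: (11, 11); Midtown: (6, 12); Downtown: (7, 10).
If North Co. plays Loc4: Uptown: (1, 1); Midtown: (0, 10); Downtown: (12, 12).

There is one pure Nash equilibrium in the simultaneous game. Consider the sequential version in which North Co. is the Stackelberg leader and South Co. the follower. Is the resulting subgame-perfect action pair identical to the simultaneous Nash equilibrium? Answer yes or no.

yes

Work backward from South Co.'s decision.
- Loc1: BR = Uptown, leader payoff 6.
- Loc2: BR = Uptown, leader payoff 1.
- Loc3: BR = Midtown, leader payoff 6.
- Loc4: BR = Downtown, leader payoff 12.
Among 6, 1, 6, 12, the best is 12 at Loc4. Subgame-perfect outcome: (Loc4, Downtown) with payoffs (12, 12).
Now find the simultaneous Nash equilibrium.
North Co.'s best replies: Uptown→Loc3; Midtown→Loc1; Downtown→Loc4.
South Co.'s best replies: Loc1→Uptown; Loc2→Uptown; Loc3→Midtown; Loc4→Downtown.
Only (Loc4, Downtown) has each player best-responding; Nash payoffs (12, 12).
Sequential outcome (Loc4, Downtown) coincides with the Nash profile (Loc4, Downtown).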